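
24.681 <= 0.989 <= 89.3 False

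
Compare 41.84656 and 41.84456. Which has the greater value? 41.84656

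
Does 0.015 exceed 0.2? No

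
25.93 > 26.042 False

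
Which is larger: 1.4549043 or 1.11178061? 1.4549043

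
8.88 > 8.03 True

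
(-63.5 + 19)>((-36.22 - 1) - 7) False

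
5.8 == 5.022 False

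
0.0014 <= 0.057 True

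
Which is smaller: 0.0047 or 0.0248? 0.0047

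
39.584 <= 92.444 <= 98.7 True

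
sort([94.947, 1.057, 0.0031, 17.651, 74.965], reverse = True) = [94.947, 74.965, 17.651, 1.057, 0.0031]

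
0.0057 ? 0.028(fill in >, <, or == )<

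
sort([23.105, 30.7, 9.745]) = [9.745, 23.105, 30.7]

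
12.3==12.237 False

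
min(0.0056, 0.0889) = 0.0056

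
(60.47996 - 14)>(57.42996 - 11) True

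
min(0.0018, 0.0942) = 0.0018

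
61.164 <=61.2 True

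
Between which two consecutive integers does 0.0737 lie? 0 and 1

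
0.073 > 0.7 False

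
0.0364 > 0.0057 True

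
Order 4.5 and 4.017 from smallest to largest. 4.017, 4.5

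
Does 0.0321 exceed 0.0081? Yes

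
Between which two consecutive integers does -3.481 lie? -4 and -3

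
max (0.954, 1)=1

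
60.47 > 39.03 True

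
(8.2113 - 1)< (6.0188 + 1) False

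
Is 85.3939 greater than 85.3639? Yes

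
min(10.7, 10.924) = 10.7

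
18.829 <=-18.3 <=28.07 False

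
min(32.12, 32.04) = 32.04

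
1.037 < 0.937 False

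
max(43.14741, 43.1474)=43.14741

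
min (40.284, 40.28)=40.28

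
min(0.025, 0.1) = 0.025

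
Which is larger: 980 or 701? 980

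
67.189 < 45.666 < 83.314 False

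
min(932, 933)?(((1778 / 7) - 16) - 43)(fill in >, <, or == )>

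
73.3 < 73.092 False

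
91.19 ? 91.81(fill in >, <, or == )<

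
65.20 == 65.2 True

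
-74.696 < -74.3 True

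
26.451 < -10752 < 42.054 False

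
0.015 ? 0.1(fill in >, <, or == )<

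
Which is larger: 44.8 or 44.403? 44.8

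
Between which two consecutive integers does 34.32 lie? 34 and 35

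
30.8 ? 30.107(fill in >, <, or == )>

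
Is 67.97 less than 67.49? No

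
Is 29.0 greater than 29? No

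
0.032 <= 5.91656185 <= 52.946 True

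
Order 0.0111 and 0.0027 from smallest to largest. 0.0027, 0.0111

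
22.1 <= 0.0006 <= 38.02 False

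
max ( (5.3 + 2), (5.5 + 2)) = 7.5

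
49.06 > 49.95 False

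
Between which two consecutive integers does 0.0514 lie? 0 and 1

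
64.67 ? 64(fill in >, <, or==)>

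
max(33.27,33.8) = 33.8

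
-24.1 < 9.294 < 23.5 True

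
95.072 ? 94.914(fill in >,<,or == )>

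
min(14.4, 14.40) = 14.4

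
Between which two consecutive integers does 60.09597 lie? 60 and 61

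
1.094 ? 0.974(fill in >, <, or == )>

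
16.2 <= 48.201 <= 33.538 False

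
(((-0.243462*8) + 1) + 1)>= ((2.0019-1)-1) True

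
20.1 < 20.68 True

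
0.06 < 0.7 True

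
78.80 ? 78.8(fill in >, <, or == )==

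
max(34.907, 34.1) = 34.907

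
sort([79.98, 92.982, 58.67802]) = [58.67802, 79.98, 92.982]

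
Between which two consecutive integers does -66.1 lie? -67 and -66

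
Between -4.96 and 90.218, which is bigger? 90.218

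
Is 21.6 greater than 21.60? No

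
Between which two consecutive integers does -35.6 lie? -36 and -35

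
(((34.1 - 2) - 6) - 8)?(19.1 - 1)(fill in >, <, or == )==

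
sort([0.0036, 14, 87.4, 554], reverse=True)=[554, 87.4, 14, 0.0036]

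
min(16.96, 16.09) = 16.09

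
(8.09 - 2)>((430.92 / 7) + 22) False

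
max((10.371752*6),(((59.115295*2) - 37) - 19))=62.23059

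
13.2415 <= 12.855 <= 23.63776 False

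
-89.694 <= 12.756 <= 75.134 True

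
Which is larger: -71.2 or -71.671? -71.2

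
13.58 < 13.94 True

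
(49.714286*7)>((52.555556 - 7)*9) False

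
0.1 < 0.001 False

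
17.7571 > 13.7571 True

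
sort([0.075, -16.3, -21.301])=[-21.301, -16.3, 0.075]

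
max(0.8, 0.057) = 0.8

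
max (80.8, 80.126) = 80.8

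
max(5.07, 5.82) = 5.82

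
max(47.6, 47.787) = 47.787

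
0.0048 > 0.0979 False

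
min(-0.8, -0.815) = -0.815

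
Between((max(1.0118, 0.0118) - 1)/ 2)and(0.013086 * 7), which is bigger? (0.013086 * 7)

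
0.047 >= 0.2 False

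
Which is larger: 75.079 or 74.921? 75.079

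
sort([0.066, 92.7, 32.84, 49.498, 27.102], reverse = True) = [92.7, 49.498, 32.84, 27.102, 0.066]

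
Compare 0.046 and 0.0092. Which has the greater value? 0.046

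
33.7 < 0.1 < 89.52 False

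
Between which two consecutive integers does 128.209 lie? 128 and 129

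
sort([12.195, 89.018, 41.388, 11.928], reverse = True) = [89.018, 41.388, 12.195, 11.928]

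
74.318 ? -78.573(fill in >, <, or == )>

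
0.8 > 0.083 True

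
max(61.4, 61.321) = 61.4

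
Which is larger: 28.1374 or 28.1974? 28.1974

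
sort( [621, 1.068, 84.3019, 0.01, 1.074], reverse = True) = [621, 84.3019, 1.074, 1.068, 0.01]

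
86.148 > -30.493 True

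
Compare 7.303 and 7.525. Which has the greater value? 7.525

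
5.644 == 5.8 False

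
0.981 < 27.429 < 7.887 False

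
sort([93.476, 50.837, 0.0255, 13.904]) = [0.0255, 13.904, 50.837, 93.476]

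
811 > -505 True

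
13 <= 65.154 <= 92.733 True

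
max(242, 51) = 242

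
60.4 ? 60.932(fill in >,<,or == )<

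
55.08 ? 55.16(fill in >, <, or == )<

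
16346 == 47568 False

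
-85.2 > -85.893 True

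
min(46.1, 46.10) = 46.1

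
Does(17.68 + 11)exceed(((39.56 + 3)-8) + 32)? No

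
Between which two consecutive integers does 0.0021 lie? 0 and 1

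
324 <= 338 True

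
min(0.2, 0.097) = 0.097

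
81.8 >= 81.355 True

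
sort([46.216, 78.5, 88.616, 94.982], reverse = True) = [94.982, 88.616, 78.5, 46.216]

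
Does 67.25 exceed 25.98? Yes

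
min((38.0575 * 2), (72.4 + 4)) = 76.115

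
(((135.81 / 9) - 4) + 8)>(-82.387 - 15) True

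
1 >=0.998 True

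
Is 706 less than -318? No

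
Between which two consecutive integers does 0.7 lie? 0 and 1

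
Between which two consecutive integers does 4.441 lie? 4 and 5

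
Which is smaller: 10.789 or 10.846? 10.789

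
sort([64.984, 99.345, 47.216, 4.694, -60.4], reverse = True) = [99.345, 64.984, 47.216, 4.694, -60.4]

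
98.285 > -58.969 True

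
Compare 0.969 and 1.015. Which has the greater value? 1.015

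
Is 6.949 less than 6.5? No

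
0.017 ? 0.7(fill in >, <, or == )<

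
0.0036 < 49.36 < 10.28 False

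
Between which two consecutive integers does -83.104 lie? -84 and -83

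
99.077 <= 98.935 False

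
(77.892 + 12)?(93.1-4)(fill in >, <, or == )>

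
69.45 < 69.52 True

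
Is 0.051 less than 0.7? Yes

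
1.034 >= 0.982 True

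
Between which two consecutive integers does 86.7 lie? 86 and 87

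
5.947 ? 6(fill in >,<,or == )<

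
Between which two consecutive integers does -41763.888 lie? -41764 and -41763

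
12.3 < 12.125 False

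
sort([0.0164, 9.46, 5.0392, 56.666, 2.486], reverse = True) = [56.666, 9.46, 5.0392, 2.486, 0.0164]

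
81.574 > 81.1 True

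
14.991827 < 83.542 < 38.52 False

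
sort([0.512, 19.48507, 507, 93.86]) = [0.512, 19.48507, 93.86, 507]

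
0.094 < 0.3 True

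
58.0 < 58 False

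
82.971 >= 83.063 False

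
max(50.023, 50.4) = 50.4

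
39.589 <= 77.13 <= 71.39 False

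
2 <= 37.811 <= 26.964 False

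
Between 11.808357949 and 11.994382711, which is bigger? 11.994382711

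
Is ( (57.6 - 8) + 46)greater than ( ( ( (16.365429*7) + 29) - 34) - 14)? Yes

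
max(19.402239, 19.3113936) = 19.402239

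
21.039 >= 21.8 False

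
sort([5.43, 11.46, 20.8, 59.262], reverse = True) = [59.262, 20.8, 11.46, 5.43]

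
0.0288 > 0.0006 True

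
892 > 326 True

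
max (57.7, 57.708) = 57.708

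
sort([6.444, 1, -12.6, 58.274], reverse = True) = [58.274, 6.444, 1, -12.6]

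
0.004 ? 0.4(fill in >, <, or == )<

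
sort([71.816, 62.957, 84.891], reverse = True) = [84.891, 71.816, 62.957]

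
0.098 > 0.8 False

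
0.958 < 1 True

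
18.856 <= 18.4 False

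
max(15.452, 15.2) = 15.452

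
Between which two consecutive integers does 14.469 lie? 14 and 15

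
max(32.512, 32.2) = 32.512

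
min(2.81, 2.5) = 2.5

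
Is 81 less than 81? No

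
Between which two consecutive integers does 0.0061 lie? 0 and 1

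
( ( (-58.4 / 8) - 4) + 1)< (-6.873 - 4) False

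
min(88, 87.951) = 87.951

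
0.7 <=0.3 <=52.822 False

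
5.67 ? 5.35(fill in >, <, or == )>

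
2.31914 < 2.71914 True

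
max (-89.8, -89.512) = -89.512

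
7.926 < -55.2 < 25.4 False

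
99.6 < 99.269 False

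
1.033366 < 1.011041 False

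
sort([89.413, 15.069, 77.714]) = [15.069, 77.714, 89.413]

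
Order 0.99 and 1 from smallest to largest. 0.99, 1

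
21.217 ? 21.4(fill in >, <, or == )<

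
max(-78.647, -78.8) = -78.647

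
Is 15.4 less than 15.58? Yes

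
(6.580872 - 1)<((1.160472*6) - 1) True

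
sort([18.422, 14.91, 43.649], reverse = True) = [43.649, 18.422, 14.91]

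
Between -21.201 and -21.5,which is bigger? -21.201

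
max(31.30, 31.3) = 31.3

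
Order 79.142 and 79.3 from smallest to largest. 79.142, 79.3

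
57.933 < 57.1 False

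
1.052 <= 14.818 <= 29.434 True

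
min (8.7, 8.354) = 8.354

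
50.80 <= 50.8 True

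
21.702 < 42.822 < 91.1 True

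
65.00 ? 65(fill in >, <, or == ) ==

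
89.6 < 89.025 False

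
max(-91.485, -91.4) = -91.4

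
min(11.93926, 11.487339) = 11.487339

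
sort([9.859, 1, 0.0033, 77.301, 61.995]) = [0.0033, 1, 9.859, 61.995, 77.301]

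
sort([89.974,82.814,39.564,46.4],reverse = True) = [89.974,82.814,46.4,39.564]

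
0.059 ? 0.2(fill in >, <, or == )<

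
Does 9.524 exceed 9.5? Yes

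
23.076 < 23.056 False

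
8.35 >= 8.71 False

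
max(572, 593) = 593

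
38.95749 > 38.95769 False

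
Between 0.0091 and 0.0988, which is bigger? 0.0988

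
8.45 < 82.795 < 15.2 False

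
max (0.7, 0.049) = 0.7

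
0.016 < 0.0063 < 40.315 False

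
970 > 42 True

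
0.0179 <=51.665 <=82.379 True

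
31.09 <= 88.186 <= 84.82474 False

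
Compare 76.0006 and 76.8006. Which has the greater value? 76.8006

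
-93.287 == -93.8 False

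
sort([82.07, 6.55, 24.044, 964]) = [6.55, 24.044, 82.07, 964]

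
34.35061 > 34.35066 False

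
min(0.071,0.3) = 0.071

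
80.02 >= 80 True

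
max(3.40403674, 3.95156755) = 3.95156755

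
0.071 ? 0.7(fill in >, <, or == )<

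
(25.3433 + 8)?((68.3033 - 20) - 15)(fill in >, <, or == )>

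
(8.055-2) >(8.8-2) False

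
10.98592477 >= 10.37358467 True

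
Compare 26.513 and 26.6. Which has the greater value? 26.6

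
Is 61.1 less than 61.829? Yes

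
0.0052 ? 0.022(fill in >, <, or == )<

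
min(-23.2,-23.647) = -23.647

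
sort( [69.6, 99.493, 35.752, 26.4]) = [26.4, 35.752, 69.6, 99.493]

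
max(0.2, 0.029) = 0.2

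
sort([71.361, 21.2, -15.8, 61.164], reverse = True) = [71.361, 61.164, 21.2, -15.8]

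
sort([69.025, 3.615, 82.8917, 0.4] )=[0.4, 3.615, 69.025, 82.8917]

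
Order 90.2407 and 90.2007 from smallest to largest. 90.2007, 90.2407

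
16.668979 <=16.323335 False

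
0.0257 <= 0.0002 False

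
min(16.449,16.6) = 16.449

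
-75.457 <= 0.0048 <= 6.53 True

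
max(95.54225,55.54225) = 95.54225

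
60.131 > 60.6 False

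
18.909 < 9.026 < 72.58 False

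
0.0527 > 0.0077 True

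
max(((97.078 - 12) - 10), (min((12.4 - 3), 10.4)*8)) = 75.2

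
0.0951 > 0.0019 True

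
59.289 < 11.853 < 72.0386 False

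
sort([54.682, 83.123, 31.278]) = [31.278, 54.682, 83.123]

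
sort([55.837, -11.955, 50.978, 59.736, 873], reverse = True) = [873, 59.736, 55.837, 50.978, -11.955]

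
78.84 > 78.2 True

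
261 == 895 False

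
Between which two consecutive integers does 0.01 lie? 0 and 1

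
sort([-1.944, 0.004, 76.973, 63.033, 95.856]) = [-1.944, 0.004, 63.033, 76.973, 95.856]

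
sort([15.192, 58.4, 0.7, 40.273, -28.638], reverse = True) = [58.4, 40.273, 15.192, 0.7, -28.638]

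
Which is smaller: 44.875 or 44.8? 44.8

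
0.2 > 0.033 True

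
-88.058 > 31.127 False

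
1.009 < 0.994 False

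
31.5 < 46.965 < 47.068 True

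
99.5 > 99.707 False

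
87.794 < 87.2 False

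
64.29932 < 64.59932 True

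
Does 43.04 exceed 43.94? No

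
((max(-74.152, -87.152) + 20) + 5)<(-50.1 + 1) True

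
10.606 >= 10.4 True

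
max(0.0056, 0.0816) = 0.0816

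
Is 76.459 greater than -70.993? Yes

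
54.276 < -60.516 False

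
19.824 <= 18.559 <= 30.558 False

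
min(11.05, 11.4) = 11.05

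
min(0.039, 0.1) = 0.039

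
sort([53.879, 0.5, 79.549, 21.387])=[0.5, 21.387, 53.879, 79.549]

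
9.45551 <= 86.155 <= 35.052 False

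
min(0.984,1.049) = 0.984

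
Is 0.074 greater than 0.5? No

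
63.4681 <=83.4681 True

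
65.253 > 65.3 False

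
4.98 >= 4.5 True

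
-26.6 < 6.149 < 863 True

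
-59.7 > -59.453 False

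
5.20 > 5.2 False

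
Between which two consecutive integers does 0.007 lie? 0 and 1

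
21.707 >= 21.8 False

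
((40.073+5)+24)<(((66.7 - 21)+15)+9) True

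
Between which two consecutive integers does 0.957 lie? 0 and 1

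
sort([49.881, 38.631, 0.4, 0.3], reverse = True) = [49.881, 38.631, 0.4, 0.3]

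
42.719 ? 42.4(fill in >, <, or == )>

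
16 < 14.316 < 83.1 False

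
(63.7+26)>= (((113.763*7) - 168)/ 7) False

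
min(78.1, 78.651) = 78.1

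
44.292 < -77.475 False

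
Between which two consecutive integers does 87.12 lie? 87 and 88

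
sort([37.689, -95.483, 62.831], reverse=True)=[62.831, 37.689, -95.483]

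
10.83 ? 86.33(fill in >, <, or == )<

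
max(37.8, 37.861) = 37.861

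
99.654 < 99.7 True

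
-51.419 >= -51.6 True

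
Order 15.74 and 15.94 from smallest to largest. 15.74, 15.94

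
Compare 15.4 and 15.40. They are equal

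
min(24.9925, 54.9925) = 24.9925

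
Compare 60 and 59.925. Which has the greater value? 60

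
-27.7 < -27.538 True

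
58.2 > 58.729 False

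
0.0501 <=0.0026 False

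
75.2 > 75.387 False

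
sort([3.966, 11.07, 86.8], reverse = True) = [86.8, 11.07, 3.966]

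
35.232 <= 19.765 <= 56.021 False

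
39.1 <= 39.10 True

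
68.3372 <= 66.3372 False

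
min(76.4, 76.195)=76.195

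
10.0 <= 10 True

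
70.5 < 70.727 True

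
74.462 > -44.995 True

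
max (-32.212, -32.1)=-32.1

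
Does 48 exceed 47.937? Yes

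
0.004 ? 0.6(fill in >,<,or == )<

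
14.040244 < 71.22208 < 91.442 True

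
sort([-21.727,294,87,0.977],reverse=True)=[294,87,0.977,-21.727]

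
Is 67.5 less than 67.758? Yes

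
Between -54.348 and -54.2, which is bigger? -54.2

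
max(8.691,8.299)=8.691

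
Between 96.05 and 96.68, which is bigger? 96.68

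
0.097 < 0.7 True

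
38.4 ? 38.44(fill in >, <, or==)<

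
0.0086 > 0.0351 False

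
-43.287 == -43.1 False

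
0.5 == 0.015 False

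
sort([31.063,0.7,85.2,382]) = [0.7,31.063,85.2,382]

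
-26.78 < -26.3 True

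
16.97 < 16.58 False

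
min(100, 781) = 100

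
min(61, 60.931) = 60.931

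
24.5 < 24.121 False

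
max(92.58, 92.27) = 92.58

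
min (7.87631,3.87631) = 3.87631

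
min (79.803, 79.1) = 79.1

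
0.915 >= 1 False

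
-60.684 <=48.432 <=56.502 True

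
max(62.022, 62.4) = 62.4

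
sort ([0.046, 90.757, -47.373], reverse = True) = [90.757, 0.046, -47.373]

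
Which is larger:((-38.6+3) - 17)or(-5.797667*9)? (-5.797667*9)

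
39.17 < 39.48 True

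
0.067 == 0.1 False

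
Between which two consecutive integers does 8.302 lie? 8 and 9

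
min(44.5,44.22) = 44.22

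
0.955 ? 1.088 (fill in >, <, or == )<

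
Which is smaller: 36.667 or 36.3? 36.3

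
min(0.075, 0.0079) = 0.0079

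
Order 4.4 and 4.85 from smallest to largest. 4.4, 4.85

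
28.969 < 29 True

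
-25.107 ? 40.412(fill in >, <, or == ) <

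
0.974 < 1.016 True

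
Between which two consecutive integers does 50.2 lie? 50 and 51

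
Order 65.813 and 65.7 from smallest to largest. 65.7, 65.813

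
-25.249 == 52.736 False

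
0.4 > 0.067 True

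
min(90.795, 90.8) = 90.795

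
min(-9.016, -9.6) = -9.6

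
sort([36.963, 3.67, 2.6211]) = [2.6211, 3.67, 36.963]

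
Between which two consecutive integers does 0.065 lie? 0 and 1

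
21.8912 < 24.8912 True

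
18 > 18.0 False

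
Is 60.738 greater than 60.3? Yes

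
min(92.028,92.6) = 92.028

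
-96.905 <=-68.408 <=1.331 True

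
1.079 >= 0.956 True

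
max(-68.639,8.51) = 8.51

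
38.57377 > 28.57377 True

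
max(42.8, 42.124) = 42.8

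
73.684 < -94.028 False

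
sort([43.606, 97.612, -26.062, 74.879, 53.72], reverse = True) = [97.612, 74.879, 53.72, 43.606, -26.062]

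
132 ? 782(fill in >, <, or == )<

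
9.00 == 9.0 True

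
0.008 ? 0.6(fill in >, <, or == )<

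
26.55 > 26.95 False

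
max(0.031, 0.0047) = 0.031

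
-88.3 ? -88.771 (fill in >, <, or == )>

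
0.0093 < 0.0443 True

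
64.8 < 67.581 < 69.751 True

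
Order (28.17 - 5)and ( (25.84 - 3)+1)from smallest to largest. (28.17 - 5), ( (25.84 - 3)+1)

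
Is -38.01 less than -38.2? No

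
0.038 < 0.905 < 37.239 True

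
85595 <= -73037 False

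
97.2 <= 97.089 False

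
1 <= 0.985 False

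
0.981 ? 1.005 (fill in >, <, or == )<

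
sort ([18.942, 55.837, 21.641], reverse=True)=[55.837, 21.641, 18.942]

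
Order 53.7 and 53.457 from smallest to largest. 53.457, 53.7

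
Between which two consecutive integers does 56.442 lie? 56 and 57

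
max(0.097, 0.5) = 0.5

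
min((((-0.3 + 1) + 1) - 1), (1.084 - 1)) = 0.084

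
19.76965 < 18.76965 False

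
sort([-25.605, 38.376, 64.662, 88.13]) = [-25.605, 38.376, 64.662, 88.13]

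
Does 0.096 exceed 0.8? No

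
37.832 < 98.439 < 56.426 False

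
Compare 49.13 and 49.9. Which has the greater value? 49.9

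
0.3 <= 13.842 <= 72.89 True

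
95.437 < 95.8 True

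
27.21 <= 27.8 True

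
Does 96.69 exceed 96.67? Yes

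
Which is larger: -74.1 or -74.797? -74.1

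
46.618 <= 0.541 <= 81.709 False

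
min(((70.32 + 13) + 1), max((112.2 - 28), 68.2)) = 84.2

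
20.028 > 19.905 True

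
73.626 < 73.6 False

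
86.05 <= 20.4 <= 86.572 False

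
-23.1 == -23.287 False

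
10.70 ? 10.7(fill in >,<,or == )==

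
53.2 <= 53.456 True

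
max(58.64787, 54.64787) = 58.64787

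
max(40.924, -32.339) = 40.924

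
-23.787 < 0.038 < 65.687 True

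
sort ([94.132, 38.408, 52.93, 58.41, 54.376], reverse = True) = [94.132, 58.41, 54.376, 52.93, 38.408]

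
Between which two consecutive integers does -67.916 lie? -68 and -67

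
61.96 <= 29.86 False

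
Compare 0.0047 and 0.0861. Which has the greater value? 0.0861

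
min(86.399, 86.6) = 86.399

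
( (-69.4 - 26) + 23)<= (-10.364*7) False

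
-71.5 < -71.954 False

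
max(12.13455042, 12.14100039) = 12.14100039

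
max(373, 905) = 905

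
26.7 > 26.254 True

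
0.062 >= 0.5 False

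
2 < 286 True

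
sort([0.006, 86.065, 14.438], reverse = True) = [86.065, 14.438, 0.006]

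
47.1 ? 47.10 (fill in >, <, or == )==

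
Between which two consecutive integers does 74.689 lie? 74 and 75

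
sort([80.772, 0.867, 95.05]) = [0.867, 80.772, 95.05]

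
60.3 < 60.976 True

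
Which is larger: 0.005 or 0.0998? 0.0998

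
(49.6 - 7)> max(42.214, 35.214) True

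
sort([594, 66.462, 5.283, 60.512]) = [5.283, 60.512, 66.462, 594]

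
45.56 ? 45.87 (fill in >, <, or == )<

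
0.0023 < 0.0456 True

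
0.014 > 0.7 False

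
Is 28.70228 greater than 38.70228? No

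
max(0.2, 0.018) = 0.2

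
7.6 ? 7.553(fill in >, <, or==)>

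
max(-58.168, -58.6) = -58.168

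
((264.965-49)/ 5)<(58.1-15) False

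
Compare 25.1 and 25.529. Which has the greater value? 25.529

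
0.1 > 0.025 True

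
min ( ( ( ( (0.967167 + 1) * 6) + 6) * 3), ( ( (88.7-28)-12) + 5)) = 53.409006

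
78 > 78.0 False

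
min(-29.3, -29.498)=-29.498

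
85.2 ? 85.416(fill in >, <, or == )<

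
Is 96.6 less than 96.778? Yes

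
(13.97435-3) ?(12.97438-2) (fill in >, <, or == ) <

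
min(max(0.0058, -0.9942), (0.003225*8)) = 0.0058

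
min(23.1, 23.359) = 23.1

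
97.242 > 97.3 False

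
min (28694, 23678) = 23678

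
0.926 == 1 False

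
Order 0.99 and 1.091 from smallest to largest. 0.99, 1.091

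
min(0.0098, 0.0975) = 0.0098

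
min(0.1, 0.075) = 0.075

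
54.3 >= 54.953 False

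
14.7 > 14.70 False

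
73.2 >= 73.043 True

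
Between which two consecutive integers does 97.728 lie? 97 and 98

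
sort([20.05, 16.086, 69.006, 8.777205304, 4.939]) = [4.939, 8.777205304, 16.086, 20.05, 69.006]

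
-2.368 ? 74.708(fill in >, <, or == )<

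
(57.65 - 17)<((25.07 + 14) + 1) False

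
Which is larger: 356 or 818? 818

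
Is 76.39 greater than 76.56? No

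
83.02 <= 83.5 True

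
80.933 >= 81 False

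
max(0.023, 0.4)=0.4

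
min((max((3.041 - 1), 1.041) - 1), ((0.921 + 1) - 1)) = 0.921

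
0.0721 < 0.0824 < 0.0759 False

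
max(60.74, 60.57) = 60.74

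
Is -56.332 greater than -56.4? Yes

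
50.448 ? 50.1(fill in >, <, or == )>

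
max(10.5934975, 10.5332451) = 10.5934975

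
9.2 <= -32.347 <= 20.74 False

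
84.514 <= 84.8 True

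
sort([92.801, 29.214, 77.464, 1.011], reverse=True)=[92.801, 77.464, 29.214, 1.011]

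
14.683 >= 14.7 False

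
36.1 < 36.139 True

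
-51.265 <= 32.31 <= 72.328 True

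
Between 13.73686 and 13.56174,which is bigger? 13.73686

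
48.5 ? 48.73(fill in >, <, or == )<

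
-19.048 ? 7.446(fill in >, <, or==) <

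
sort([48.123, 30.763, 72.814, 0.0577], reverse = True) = [72.814, 48.123, 30.763, 0.0577]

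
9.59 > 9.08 True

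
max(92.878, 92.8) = 92.878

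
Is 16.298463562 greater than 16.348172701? No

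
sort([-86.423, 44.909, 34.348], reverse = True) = [44.909, 34.348, -86.423]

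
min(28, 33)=28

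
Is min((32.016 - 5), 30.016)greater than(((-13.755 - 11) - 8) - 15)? Yes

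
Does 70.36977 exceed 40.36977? Yes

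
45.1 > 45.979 False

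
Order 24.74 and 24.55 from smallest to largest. 24.55, 24.74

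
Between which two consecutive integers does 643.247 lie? 643 and 644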